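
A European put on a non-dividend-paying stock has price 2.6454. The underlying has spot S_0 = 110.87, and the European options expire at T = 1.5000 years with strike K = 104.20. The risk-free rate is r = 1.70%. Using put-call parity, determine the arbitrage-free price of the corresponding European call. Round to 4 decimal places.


Put-call parity: C - P = S_0 * exp(-qT) - K * exp(-rT).
S_0 * exp(-qT) = 110.8700 * 1.00000000 = 110.87000000
K * exp(-rT) = 104.2000 * 0.97482238 = 101.57649189
C = P + S*exp(-qT) - K*exp(-rT)
C = 2.6454 + 110.87000000 - 101.57649189 = 11.9389

Answer: Call price = 11.9389


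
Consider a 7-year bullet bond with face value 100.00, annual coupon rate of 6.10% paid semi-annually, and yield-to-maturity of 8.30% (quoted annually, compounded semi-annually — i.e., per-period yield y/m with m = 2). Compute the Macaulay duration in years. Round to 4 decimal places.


Coupon per period c = face * coupon_rate / m = 3.050000
Periods per year m = 2; per-period yield y/m = 0.041500
Number of cashflows N = 14
Cashflows (t years, CF_t, discount factor 1/(1+y/m)^(m*t), PV):
  t = 0.5000: CF_t = 3.050000, DF = 0.960154, PV = 2.928469
  t = 1.0000: CF_t = 3.050000, DF = 0.921895, PV = 2.811780
  t = 1.5000: CF_t = 3.050000, DF = 0.885161, PV = 2.699740
  t = 2.0000: CF_t = 3.050000, DF = 0.849890, PV = 2.592166
  t = 2.5000: CF_t = 3.050000, DF = 0.816025, PV = 2.488877
  t = 3.0000: CF_t = 3.050000, DF = 0.783510, PV = 2.389704
  t = 3.5000: CF_t = 3.050000, DF = 0.752290, PV = 2.294483
  t = 4.0000: CF_t = 3.050000, DF = 0.722314, PV = 2.203057
  t = 4.5000: CF_t = 3.050000, DF = 0.693532, PV = 2.115273
  t = 5.0000: CF_t = 3.050000, DF = 0.665897, PV = 2.030987
  t = 5.5000: CF_t = 3.050000, DF = 0.639364, PV = 1.950059
  t = 6.0000: CF_t = 3.050000, DF = 0.613887, PV = 1.872357
  t = 6.5000: CF_t = 3.050000, DF = 0.589426, PV = 1.797750
  t = 7.0000: CF_t = 103.050000, DF = 0.565940, PV = 58.320086
Price P = sum_t PV_t = 88.494787
Macaulay numerator sum_t t * PV_t:
  t * PV_t at t = 0.5000: 1.464234
  t * PV_t at t = 1.0000: 2.811780
  t * PV_t at t = 1.5000: 4.049611
  t * PV_t at t = 2.0000: 5.184331
  t * PV_t at t = 2.5000: 6.222193
  t * PV_t at t = 3.0000: 7.169113
  t * PV_t at t = 3.5000: 8.030692
  t * PV_t at t = 4.0000: 8.812226
  t * PV_t at t = 4.5000: 9.518727
  t * PV_t at t = 5.0000: 10.154934
  t * PV_t at t = 5.5000: 10.725326
  t * PV_t at t = 6.0000: 11.234139
  t * PV_t at t = 6.5000: 11.685374
  t * PV_t at t = 7.0000: 408.240602
Macaulay duration D = (sum_t t * PV_t) / P = 505.303284 / 88.494787 = 5.709978

Answer: Macaulay duration = 5.7100 years


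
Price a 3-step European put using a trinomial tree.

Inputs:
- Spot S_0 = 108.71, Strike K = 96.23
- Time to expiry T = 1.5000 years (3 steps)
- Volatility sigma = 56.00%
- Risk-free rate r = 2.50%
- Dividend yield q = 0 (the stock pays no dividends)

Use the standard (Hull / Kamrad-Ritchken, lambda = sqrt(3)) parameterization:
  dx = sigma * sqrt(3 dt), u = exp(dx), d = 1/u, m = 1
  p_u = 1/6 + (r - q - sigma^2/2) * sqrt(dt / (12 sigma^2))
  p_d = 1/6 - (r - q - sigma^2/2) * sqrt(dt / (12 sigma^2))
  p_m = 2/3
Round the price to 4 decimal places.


dt = T/N = 0.500000; dx = sigma*sqrt(3*dt) = 0.685857
u = exp(dx) = 1.985473; d = 1/u = 0.503658
p_u = 0.118625, p_m = 0.666667, p_d = 0.214709
Discount per step: exp(-r*dt) = 0.987578
Stock lattice S(k, j) with j the centered position index:
  k=0: S(0,+0) = 108.7100
  k=1: S(1,-1) = 54.7527; S(1,+0) = 108.7100; S(1,+1) = 215.8408
  k=2: S(2,-2) = 27.5767; S(2,-1) = 54.7527; S(2,+0) = 108.7100; S(2,+1) = 215.8408; S(2,+2) = 428.5460
  k=3: S(3,-3) = 13.8892; S(3,-2) = 27.5767; S(3,-1) = 54.7527; S(3,+0) = 108.7100; S(3,+1) = 215.8408; S(3,+2) = 428.5460; S(3,+3) = 850.8664
Terminal payoffs V(N, j) = max(K - S_T, 0):
  V(3,-3) = 82.340788; V(3,-2) = 68.653346; V(3,-1) = 41.477301; V(3,+0) = 0.000000; V(3,+1) = 0.000000; V(3,+2) = 0.000000; V(3,+3) = 0.000000
Backward induction: V(k, j) = exp(-r*dt) * [p_u * V(k+1, j+1) + p_m * V(k+1, j) + p_d * V(k+1, j-1)]
  V(2,-2) = exp(-r*dt) * [p_u*41.477301 + p_m*68.653346 + p_d*82.340788] = 67.519127
  V(2,-1) = exp(-r*dt) * [p_u*0.000000 + p_m*41.477301 + p_d*68.653346] = 41.865406
  V(2,+0) = exp(-r*dt) * [p_u*0.000000 + p_m*0.000000 + p_d*41.477301] = 8.794913
  V(2,+1) = exp(-r*dt) * [p_u*0.000000 + p_m*0.000000 + p_d*0.000000] = 0.000000
  V(2,+2) = exp(-r*dt) * [p_u*0.000000 + p_m*0.000000 + p_d*0.000000] = 0.000000
  V(1,-1) = exp(-r*dt) * [p_u*8.794913 + p_m*41.865406 + p_d*67.519127] = 42.910759
  V(1,+0) = exp(-r*dt) * [p_u*0.000000 + p_m*8.794913 + p_d*41.865406] = 14.667648
  V(1,+1) = exp(-r*dt) * [p_u*0.000000 + p_m*0.000000 + p_d*8.794913] = 1.864887
  V(0,+0) = exp(-r*dt) * [p_u*1.864887 + p_m*14.667648 + p_d*42.910759] = 18.974301

Answer: Price = V(0,0) = 18.9743


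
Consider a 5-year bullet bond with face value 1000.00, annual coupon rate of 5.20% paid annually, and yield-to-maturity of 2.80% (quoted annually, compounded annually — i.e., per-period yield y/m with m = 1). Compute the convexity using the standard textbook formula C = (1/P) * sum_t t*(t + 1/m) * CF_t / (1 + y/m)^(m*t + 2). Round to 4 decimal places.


Answer: Convexity = 25.0441

Derivation:
Coupon per period c = face * coupon_rate / m = 52.000000
Periods per year m = 1; per-period yield y/m = 0.028000
Number of cashflows N = 5
Cashflows (t years, CF_t, discount factor 1/(1+y/m)^(m*t), PV):
  t = 1.0000: CF_t = 52.000000, DF = 0.972763, PV = 50.583658
  t = 2.0000: CF_t = 52.000000, DF = 0.946267, PV = 49.205893
  t = 3.0000: CF_t = 52.000000, DF = 0.920493, PV = 47.865654
  t = 4.0000: CF_t = 52.000000, DF = 0.895422, PV = 46.561921
  t = 5.0000: CF_t = 1052.000000, DF = 0.871033, PV = 916.326331
Price P = sum_t PV_t = 1110.543456
Convexity numerator sum_t t*(t + 1/m) * CF_t / (1+y/m)^(m*t + 2):
  t = 1.0000: term = 95.731309
  t = 2.0000: term = 279.371523
  t = 3.0000: term = 543.524364
  t = 4.0000: term = 881.200330
  t = 5.0000: term = 26012.685601
Convexity = (1/P) * sum = 27812.513126 / 1110.543456 = 25.044057


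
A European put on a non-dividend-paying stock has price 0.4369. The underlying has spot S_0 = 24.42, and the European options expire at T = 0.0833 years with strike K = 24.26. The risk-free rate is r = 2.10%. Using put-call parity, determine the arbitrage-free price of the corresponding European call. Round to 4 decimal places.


Answer: Call price = 0.6393

Derivation:
Put-call parity: C - P = S_0 * exp(-qT) - K * exp(-rT).
S_0 * exp(-qT) = 24.4200 * 1.00000000 = 24.42000000
K * exp(-rT) = 24.2600 * 0.99825223 = 24.21759908
C = P + S*exp(-qT) - K*exp(-rT)
C = 0.4369 + 24.42000000 - 24.21759908 = 0.6393


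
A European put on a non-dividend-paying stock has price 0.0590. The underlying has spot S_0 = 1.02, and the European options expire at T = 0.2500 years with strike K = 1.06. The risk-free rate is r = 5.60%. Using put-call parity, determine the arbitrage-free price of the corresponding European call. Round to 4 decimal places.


Answer: Call price = 0.0337

Derivation:
Put-call parity: C - P = S_0 * exp(-qT) - K * exp(-rT).
S_0 * exp(-qT) = 1.0200 * 1.00000000 = 1.02000000
K * exp(-rT) = 1.0600 * 0.98609754 = 1.04526340
C = P + S*exp(-qT) - K*exp(-rT)
C = 0.0590 + 1.02000000 - 1.04526340 = 0.0337


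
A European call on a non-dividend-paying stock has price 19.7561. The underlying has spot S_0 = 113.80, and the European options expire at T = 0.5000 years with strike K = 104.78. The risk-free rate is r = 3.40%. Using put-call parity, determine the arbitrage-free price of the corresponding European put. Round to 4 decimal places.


Put-call parity: C - P = S_0 * exp(-qT) - K * exp(-rT).
S_0 * exp(-qT) = 113.8000 * 1.00000000 = 113.80000000
K * exp(-rT) = 104.7800 * 0.98314368 = 103.01379528
P = C - S*exp(-qT) + K*exp(-rT)
P = 19.7561 - 113.80000000 + 103.01379528 = 8.9699

Answer: Put price = 8.9699


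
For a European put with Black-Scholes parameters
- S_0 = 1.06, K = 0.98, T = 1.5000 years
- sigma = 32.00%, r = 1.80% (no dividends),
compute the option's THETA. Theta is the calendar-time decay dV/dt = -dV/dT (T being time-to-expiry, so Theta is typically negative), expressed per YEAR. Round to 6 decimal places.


Answer: Theta = -0.041497

Derivation:
d1 = 0.4650754713; d2 = 0.0731571124
phi(d1) = 0.3580487495; exp(-qT) = 1.0000000000; exp(-rT) = 0.9733612415
Theta = -S*exp(-qT)*phi(d1)*sigma/(2*sqrt(T)) + r*K*exp(-rT)*N(-d2) - q*S*exp(-qT)*N(-d1)
N(-d1) = 0.3209387054; N(-d2) = 0.4708405471; sqrt(T) = 1.2247448714
Term 1 = -1.0600 * 1.0000000000 * 0.3580487495 * 0.3200 / (2 * 1.2247448714) = -0.0495818103
Term 2 = 0.0180 * 0.9800 * 0.9733612415 * 0.4708405471 = 0.0080843757
Term 3 = 0 (no dividend yield, q = 0)
Theta = -0.0495818103 + (0.0080843757) + (0.0000000000) = -0.041497


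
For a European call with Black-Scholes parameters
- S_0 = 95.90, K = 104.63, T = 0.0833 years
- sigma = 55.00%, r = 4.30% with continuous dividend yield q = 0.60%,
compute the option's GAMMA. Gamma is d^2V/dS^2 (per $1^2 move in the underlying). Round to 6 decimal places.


d1 = -0.4500649211; d2 = -0.6088044876
phi(d1) = 0.3605164293; exp(-qT) = 0.9995003249; exp(-rT) = 0.9964245074
Gamma = exp(-qT) * phi(d1) / (S * sigma * sqrt(T)) = 0.9995003249 * 0.3605164293 / (95.9000 * 0.5500 * 0.2886173938) = 0.023670

Answer: Gamma = 0.023670


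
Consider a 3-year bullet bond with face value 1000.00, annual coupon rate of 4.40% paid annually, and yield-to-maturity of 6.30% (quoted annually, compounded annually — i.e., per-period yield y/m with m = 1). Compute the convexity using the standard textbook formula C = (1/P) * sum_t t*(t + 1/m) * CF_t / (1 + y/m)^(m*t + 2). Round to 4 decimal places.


Answer: Convexity = 10.0162

Derivation:
Coupon per period c = face * coupon_rate / m = 44.000000
Periods per year m = 1; per-period yield y/m = 0.063000
Number of cashflows N = 3
Cashflows (t years, CF_t, discount factor 1/(1+y/m)^(m*t), PV):
  t = 1.0000: CF_t = 44.000000, DF = 0.940734, PV = 41.392286
  t = 2.0000: CF_t = 44.000000, DF = 0.884980, PV = 38.939121
  t = 3.0000: CF_t = 1044.000000, DF = 0.832531, PV = 869.161949
Price P = sum_t PV_t = 949.493356
Convexity numerator sum_t t*(t + 1/m) * CF_t / (1+y/m)^(m*t + 2):
  t = 1.0000: term = 73.262693
  t = 2.0000: term = 206.762069
  t = 3.0000: term = 9230.291617
Convexity = (1/P) * sum = 9510.316378 / 949.493356 = 10.016201


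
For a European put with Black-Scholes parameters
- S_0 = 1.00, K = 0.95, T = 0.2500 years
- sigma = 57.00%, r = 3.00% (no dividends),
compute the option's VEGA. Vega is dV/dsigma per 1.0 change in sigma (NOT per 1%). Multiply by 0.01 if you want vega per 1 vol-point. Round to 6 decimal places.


Answer: Vega = 0.187699

Derivation:
d1 = 0.3487922610; d2 = 0.0637922610
phi(d1) = 0.3753987240; exp(-qT) = 1.0000000000; exp(-rT) = 0.9925280548
Vega = S * exp(-qT) * phi(d1) * sqrt(T) = 1.0000 * 1.0000000000 * 0.3753987240 * 0.5000000000 = 0.187699


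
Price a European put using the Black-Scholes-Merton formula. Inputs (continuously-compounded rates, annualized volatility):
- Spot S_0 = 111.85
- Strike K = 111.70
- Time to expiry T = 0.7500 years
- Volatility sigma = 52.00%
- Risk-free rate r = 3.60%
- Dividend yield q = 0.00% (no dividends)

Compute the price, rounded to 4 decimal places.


Answer: Price = 18.1232

Derivation:
d1 = (ln(S/K) + (r - q + 0.5*sigma^2) * T) / (sigma * sqrt(T)) = 0.28810219
d2 = d1 - sigma * sqrt(T) = -0.16223102
exp(-rT) = 0.97336124; exp(-qT) = 1.00000000
P = K * exp(-rT) * N(-d2) - S_0 * exp(-qT) * N(-d1)
N(-d1) = 0.38663426; N(-d2) = 0.56443804
P = 111.7000 * 0.97336124 * 0.56443804 - 111.8500 * 1.00000000 * 0.38663426 = 18.1232


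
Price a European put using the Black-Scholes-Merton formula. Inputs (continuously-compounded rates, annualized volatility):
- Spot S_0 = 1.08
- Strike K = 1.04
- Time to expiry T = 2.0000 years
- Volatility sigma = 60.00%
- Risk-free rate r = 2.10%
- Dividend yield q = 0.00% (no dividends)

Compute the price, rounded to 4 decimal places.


Answer: Price = 0.3013

Derivation:
d1 = (ln(S/K) + (r - q + 0.5*sigma^2) * T) / (sigma * sqrt(T)) = 0.51823895
d2 = d1 - sigma * sqrt(T) = -0.33028919
exp(-rT) = 0.95886978; exp(-qT) = 1.00000000
P = K * exp(-rT) * N(-d2) - S_0 * exp(-qT) * N(-d1)
N(-d1) = 0.30214578; N(-d2) = 0.62940927
P = 1.0400 * 0.95886978 * 0.62940927 - 1.0800 * 1.00000000 * 0.30214578 = 0.3013


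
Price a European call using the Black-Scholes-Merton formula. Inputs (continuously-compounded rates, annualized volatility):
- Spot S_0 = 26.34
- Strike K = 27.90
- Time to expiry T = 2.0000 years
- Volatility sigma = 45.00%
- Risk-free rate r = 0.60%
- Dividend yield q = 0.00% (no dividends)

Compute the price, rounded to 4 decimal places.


Answer: Price = 6.1324

Derivation:
d1 = (ln(S/K) + (r - q + 0.5*sigma^2) * T) / (sigma * sqrt(T)) = 0.24664200
d2 = d1 - sigma * sqrt(T) = -0.38975410
exp(-rT) = 0.98807171; exp(-qT) = 1.00000000
C = S_0 * exp(-qT) * N(d1) - K * exp(-rT) * N(d2)
N(d1) = 0.59740735; N(d2) = 0.34835919
C = 26.3400 * 1.00000000 * 0.59740735 - 27.9000 * 0.98807171 * 0.34835919 = 6.1324


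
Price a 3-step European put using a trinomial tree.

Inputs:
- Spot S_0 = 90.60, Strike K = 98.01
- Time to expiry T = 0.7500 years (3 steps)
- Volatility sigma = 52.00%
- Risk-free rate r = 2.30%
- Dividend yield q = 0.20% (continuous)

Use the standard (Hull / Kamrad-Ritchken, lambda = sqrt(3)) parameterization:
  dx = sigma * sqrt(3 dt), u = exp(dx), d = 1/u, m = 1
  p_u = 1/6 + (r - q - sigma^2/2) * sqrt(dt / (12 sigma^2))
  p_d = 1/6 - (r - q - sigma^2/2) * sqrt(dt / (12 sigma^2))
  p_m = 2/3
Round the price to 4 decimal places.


Answer: Price = V(0,0) = 19.3404

Derivation:
dt = T/N = 0.250000; dx = sigma*sqrt(3*dt) = 0.450333
u = exp(dx) = 1.568835; d = 1/u = 0.637416
p_u = 0.134968, p_m = 0.666667, p_d = 0.198365
Discount per step: exp(-r*dt) = 0.994266
Stock lattice S(k, j) with j the centered position index:
  k=0: S(0,+0) = 90.6000
  k=1: S(1,-1) = 57.7499; S(1,+0) = 90.6000; S(1,+1) = 142.1364
  k=2: S(2,-2) = 36.8107; S(2,-1) = 57.7499; S(2,+0) = 90.6000; S(2,+1) = 142.1364; S(2,+2) = 222.9886
  k=3: S(3,-3) = 23.4637; S(3,-2) = 36.8107; S(3,-1) = 57.7499; S(3,+0) = 90.6000; S(3,+1) = 142.1364; S(3,+2) = 222.9886; S(3,+3) = 349.8323
Terminal payoffs V(N, j) = max(K - S_T, 0):
  V(3,-3) = 74.546299; V(3,-2) = 61.199328; V(3,-1) = 40.260135; V(3,+0) = 7.410000; V(3,+1) = 0.000000; V(3,+2) = 0.000000; V(3,+3) = 0.000000
Backward induction: V(k, j) = exp(-r*dt) * [p_u * V(k+1, j+1) + p_m * V(k+1, j) + p_d * V(k+1, j-1)]
  V(2,-2) = exp(-r*dt) * [p_u*40.260135 + p_m*61.199328 + p_d*74.546299] = 60.670924
  V(2,-1) = exp(-r*dt) * [p_u*7.410000 + p_m*40.260135 + p_d*61.199328] = 39.750807
  V(2,+0) = exp(-r*dt) * [p_u*0.000000 + p_m*7.410000 + p_d*40.260135] = 12.852106
  V(2,+1) = exp(-r*dt) * [p_u*0.000000 + p_m*0.000000 + p_d*7.410000] = 1.461460
  V(2,+2) = exp(-r*dt) * [p_u*0.000000 + p_m*0.000000 + p_d*0.000000] = 0.000000
  V(1,-1) = exp(-r*dt) * [p_u*12.852106 + p_m*39.750807 + p_d*60.670924] = 40.039284
  V(1,+0) = exp(-r*dt) * [p_u*1.461460 + p_m*12.852106 + p_d*39.750807] = 16.555041
  V(1,+1) = exp(-r*dt) * [p_u*0.000000 + p_m*1.461460 + p_d*12.852106] = 3.503517
  V(0,+0) = exp(-r*dt) * [p_u*3.503517 + p_m*16.555041 + p_d*40.039284] = 19.340438


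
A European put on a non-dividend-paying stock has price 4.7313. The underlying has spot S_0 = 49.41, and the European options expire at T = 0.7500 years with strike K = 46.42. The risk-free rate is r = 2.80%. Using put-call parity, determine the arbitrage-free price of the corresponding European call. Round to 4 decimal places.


Answer: Call price = 8.6860

Derivation:
Put-call parity: C - P = S_0 * exp(-qT) - K * exp(-rT).
S_0 * exp(-qT) = 49.4100 * 1.00000000 = 49.41000000
K * exp(-rT) = 46.4200 * 0.97921896 = 45.45534434
C = P + S*exp(-qT) - K*exp(-rT)
C = 4.7313 + 49.41000000 - 45.45534434 = 8.6860


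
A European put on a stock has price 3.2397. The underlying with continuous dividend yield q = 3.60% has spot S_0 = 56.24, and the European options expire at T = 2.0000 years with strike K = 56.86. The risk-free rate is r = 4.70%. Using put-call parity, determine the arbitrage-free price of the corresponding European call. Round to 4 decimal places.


Put-call parity: C - P = S_0 * exp(-qT) - K * exp(-rT).
S_0 * exp(-qT) = 56.2400 * 0.93053090 = 52.33305758
K * exp(-rT) = 56.8600 * 0.91028276 = 51.75867786
C = P + S*exp(-qT) - K*exp(-rT)
C = 3.2397 + 52.33305758 - 51.75867786 = 3.8141

Answer: Call price = 3.8141


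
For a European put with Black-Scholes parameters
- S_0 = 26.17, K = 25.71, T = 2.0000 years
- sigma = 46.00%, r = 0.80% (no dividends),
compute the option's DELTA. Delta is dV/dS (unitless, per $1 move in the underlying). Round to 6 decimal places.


Answer: Delta = -0.353041

Derivation:
d1 = 0.3771241730; d2 = -0.2734140657
phi(d1) = 0.3715581669; exp(-qT) = 1.0000000000; exp(-rT) = 0.9841273201
N(-d1) = 0.3530406639
Delta = -exp(-qT) * N(-d1) = -1.0000000000 * 0.3530406639 = -0.353041


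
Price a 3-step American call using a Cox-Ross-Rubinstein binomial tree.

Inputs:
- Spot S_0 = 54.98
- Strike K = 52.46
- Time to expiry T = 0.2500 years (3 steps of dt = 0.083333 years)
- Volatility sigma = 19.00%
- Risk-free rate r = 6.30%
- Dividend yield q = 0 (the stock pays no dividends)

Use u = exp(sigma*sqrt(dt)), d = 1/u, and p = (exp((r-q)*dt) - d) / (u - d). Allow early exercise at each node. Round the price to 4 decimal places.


Answer: Price = V(0,0) = 4.0605

Derivation:
dt = T/N = 0.083333
u = exp(sigma*sqrt(dt)) = 1.056380; d = 1/u = 0.946629
p = (exp((r-q)*dt) - d) / (u - d) = 0.534252
Discount per step: exp(-r*dt) = 0.994764
Stock lattice S(k, i) with i counting down-moves:
  k=0: S(0,0) = 54.9800
  k=1: S(1,0) = 58.0798; S(1,1) = 52.0456
  k=2: S(2,0) = 61.3543; S(2,1) = 54.9800; S(2,2) = 49.2679
  k=3: S(3,0) = 64.8135; S(3,1) = 58.0798; S(3,2) = 52.0456; S(3,3) = 46.6384
Terminal payoffs V(N, i) = max(S_T - K, 0):
  V(3,0) = 12.353526; V(3,1) = 5.619790; V(3,2) = 0.000000; V(3,3) = 0.000000
Backward induction: V(k, i) = exp(-r*dt) * [p * V(k+1, i) + (1-p) * V(k+1, i+1)]; then take max(V_cont, immediate exercise) for American.
  V(2,0) = exp(-r*dt) * [p*12.353526 + (1-p)*5.619790] = 9.169041; exercise = 8.894348; V(2,0) = max -> 9.169041
  V(2,1) = exp(-r*dt) * [p*5.619790 + (1-p)*0.000000] = 2.986666; exercise = 2.520000; V(2,1) = max -> 2.986666
  V(2,2) = exp(-r*dt) * [p*0.000000 + (1-p)*0.000000] = 0.000000; exercise = 0.000000; V(2,2) = max -> 0.000000
  V(1,0) = exp(-r*dt) * [p*9.169041 + (1-p)*2.986666] = 6.256681; exercise = 5.619790; V(1,0) = max -> 6.256681
  V(1,1) = exp(-r*dt) * [p*2.986666 + (1-p)*0.000000] = 1.587278; exercise = 0.000000; V(1,1) = max -> 1.587278
  V(0,0) = exp(-r*dt) * [p*6.256681 + (1-p)*1.587278] = 4.060544; exercise = 2.520000; V(0,0) = max -> 4.060544


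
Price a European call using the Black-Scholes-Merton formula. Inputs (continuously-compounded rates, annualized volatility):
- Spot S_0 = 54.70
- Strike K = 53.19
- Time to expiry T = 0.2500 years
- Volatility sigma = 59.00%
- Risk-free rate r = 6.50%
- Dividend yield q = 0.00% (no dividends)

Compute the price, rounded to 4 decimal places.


Answer: Price = 7.5291

Derivation:
d1 = (ln(S/K) + (r - q + 0.5*sigma^2) * T) / (sigma * sqrt(T)) = 0.29747729
d2 = d1 - sigma * sqrt(T) = 0.00247729
exp(-rT) = 0.98388132; exp(-qT) = 1.00000000
C = S_0 * exp(-qT) * N(d1) - K * exp(-rT) * N(d2)
N(d1) = 0.61694893; N(d2) = 0.50098829
C = 54.7000 * 1.00000000 * 0.61694893 - 53.1900 * 0.98388132 * 0.50098829 = 7.5291


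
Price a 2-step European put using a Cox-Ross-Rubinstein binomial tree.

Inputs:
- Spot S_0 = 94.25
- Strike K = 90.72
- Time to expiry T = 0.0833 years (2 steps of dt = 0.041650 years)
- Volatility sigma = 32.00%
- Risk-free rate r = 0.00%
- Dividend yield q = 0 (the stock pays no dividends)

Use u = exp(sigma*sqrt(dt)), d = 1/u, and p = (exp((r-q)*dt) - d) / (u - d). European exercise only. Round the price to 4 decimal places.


dt = T/N = 0.041650
u = exp(sigma*sqrt(dt)) = 1.067486; d = 1/u = 0.936780
p = (exp((r-q)*dt) - d) / (u - d) = 0.483679
Discount per step: exp(-r*dt) = 1.000000
Stock lattice S(k, i) with i counting down-moves:
  k=0: S(0,0) = 94.2500
  k=1: S(1,0) = 100.6106; S(1,1) = 88.2915
  k=2: S(2,0) = 107.4004; S(2,1) = 94.2500; S(2,2) = 82.7098
Terminal payoffs V(N, i) = max(K - S_T, 0):
  V(2,0) = 0.000000; V(2,1) = 0.000000; V(2,2) = 8.010249
Backward induction: V(k, i) = exp(-r*dt) * [p * V(k+1, i) + (1-p) * V(k+1, i+1)].
  V(1,0) = exp(-r*dt) * [p*0.000000 + (1-p)*0.000000] = 0.000000
  V(1,1) = exp(-r*dt) * [p*0.000000 + (1-p)*8.010249] = 4.135859
  V(0,0) = exp(-r*dt) * [p*0.000000 + (1-p)*4.135859] = 2.135430

Answer: Price = V(0,0) = 2.1354


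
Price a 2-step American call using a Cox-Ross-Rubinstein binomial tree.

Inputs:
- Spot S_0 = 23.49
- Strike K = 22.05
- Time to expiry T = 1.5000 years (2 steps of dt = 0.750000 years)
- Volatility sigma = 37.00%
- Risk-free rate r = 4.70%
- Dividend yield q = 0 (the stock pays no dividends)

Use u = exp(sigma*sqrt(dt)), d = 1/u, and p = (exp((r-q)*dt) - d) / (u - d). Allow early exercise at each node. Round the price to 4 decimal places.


dt = T/N = 0.750000
u = exp(sigma*sqrt(dt)) = 1.377719; d = 1/u = 0.725837
p = (exp((r-q)*dt) - d) / (u - d) = 0.475610
Discount per step: exp(-r*dt) = 0.965364
Stock lattice S(k, i) with i counting down-moves:
  k=0: S(0,0) = 23.4900
  k=1: S(1,0) = 32.3626; S(1,1) = 17.0499
  k=2: S(2,0) = 44.5866; S(2,1) = 23.4900; S(2,2) = 12.3755
Terminal payoffs V(N, i) = max(S_T - K, 0):
  V(2,0) = 22.536610; V(2,1) = 1.440000; V(2,2) = 0.000000
Backward induction: V(k, i) = exp(-r*dt) * [p * V(k+1, i) + (1-p) * V(k+1, i+1)]; then take max(V_cont, immediate exercise) for American.
  V(1,0) = exp(-r*dt) * [p*22.536610 + (1-p)*1.440000] = 11.076347; exercise = 10.312625; V(1,0) = max -> 11.076347
  V(1,1) = exp(-r*dt) * [p*1.440000 + (1-p)*0.000000] = 0.661157; exercise = 0.000000; V(1,1) = max -> 0.661157
  V(0,0) = exp(-r*dt) * [p*11.076347 + (1-p)*0.661157] = 5.420251; exercise = 1.440000; V(0,0) = max -> 5.420251

Answer: Price = V(0,0) = 5.4203


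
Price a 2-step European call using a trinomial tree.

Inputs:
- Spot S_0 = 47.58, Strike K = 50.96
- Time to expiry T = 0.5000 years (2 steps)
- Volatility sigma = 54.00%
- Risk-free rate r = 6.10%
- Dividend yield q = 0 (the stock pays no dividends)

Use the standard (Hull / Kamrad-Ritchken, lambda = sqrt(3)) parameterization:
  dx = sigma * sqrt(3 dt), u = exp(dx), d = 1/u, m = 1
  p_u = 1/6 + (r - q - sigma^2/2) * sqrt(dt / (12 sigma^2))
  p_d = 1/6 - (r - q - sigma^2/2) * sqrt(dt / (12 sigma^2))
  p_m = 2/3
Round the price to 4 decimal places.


dt = T/N = 0.250000; dx = sigma*sqrt(3*dt) = 0.467654
u = exp(dx) = 1.596245; d = 1/u = 0.626470
p_u = 0.144000, p_m = 0.666667, p_d = 0.189333
Discount per step: exp(-r*dt) = 0.984866
Stock lattice S(k, j) with j the centered position index:
  k=0: S(0,+0) = 47.5800
  k=1: S(1,-1) = 29.8075; S(1,+0) = 47.5800; S(1,+1) = 75.9493
  k=2: S(2,-2) = 18.6735; S(2,-1) = 29.8075; S(2,+0) = 47.5800; S(2,+1) = 75.9493; S(2,+2) = 121.2337
Terminal payoffs V(N, j) = max(S_T - K, 0):
  V(2,-2) = 0.000000; V(2,-1) = 0.000000; V(2,+0) = 0.000000; V(2,+1) = 24.989316; V(2,+2) = 70.273682
Backward induction: V(k, j) = exp(-r*dt) * [p_u * V(k+1, j+1) + p_m * V(k+1, j) + p_d * V(k+1, j-1)]
  V(1,-1) = exp(-r*dt) * [p_u*0.000000 + p_m*0.000000 + p_d*0.000000] = 0.000000
  V(1,+0) = exp(-r*dt) * [p_u*24.989316 + p_m*0.000000 + p_d*0.000000] = 3.544009
  V(1,+1) = exp(-r*dt) * [p_u*70.273682 + p_m*24.989316 + p_d*0.000000] = 26.373696
  V(0,+0) = exp(-r*dt) * [p_u*26.373696 + p_m*3.544009 + p_d*0.000000] = 6.067259

Answer: Price = V(0,0) = 6.0673


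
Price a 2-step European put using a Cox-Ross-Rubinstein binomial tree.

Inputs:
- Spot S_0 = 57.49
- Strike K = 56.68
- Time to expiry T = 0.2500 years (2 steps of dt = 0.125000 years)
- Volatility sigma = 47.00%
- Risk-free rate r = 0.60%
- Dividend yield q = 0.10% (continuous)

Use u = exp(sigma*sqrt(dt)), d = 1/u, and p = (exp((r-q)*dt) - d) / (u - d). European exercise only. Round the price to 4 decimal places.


dt = T/N = 0.125000
u = exp(sigma*sqrt(dt)) = 1.180774; d = 1/u = 0.846902
p = (exp((r-q)*dt) - d) / (u - d) = 0.460425
Discount per step: exp(-r*dt) = 0.999250
Stock lattice S(k, i) with i counting down-moves:
  k=0: S(0,0) = 57.4900
  k=1: S(1,0) = 67.8827; S(1,1) = 48.6884
  k=2: S(2,0) = 80.1541; S(2,1) = 57.4900; S(2,2) = 41.2343
Terminal payoffs V(N, i) = max(K - S_T, 0):
  V(2,0) = 0.000000; V(2,1) = 0.000000; V(2,2) = 15.445684
Backward induction: V(k, i) = exp(-r*dt) * [p * V(k+1, i) + (1-p) * V(k+1, i+1)].
  V(1,0) = exp(-r*dt) * [p*0.000000 + (1-p)*0.000000] = 0.000000
  V(1,1) = exp(-r*dt) * [p*0.000000 + (1-p)*15.445684] = 8.327851
  V(0,0) = exp(-r*dt) * [p*0.000000 + (1-p)*8.327851] = 4.490128

Answer: Price = V(0,0) = 4.4901


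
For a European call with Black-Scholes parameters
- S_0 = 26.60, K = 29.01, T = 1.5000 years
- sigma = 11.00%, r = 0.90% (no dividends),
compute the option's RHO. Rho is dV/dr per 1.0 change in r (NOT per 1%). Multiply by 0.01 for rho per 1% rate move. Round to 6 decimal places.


Answer: Rho = 11.618384

Derivation:
d1 = -0.4761984894; d2 = -0.6109204253
phi(d1) = 0.3561792962; exp(-qT) = 1.0000000000; exp(-rT) = 0.9865907163
N(d2) = 0.2706261310
Rho = K*T*exp(-rT)*N(d2) = 29.0100 * 1.5000 * 0.9865907163 * 0.2706261310 = 11.618384


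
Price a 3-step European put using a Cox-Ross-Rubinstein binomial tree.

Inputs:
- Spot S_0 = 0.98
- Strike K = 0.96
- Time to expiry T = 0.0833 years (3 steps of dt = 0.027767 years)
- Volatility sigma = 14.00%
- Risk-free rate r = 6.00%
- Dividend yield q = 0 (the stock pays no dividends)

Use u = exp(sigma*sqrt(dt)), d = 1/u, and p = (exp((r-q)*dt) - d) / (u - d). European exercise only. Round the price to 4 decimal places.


dt = T/N = 0.027767
u = exp(sigma*sqrt(dt)) = 1.023603; d = 1/u = 0.976941
p = (exp((r-q)*dt) - d) / (u - d) = 0.529902
Discount per step: exp(-r*dt) = 0.998335
Stock lattice S(k, i) with i counting down-moves:
  k=0: S(0,0) = 0.9800
  k=1: S(1,0) = 1.0031; S(1,1) = 0.9574
  k=2: S(2,0) = 1.0268; S(2,1) = 0.9800; S(2,2) = 0.9353
  k=3: S(3,0) = 1.0510; S(3,1) = 1.0031; S(3,2) = 0.9574; S(3,3) = 0.9138
Terminal payoffs V(N, i) = max(K - S_T, 0):
  V(3,0) = 0.000000; V(3,1) = 0.000000; V(3,2) = 0.002597; V(3,3) = 0.046241
Backward induction: V(k, i) = exp(-r*dt) * [p * V(k+1, i) + (1-p) * V(k+1, i+1)].
  V(2,0) = exp(-r*dt) * [p*0.000000 + (1-p)*0.000000] = 0.000000
  V(2,1) = exp(-r*dt) * [p*0.000000 + (1-p)*0.002597] = 0.001219
  V(2,2) = exp(-r*dt) * [p*0.002597 + (1-p)*0.046241] = 0.023076
  V(1,0) = exp(-r*dt) * [p*0.000000 + (1-p)*0.001219] = 0.000572
  V(1,1) = exp(-r*dt) * [p*0.001219 + (1-p)*0.023076] = 0.011475
  V(0,0) = exp(-r*dt) * [p*0.000572 + (1-p)*0.011475] = 0.005688

Answer: Price = V(0,0) = 0.0057


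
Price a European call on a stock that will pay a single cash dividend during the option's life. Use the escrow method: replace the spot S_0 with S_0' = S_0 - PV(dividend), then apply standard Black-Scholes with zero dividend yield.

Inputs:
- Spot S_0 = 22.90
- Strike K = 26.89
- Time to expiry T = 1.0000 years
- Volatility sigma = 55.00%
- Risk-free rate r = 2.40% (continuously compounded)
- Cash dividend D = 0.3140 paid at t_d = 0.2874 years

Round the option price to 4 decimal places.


Answer: Price = 3.6505

Derivation:
PV(D) = D * exp(-r * t_d) = 0.3140 * 0.99312613 = 0.31184161
S_0' = S_0 - PV(D) = 22.9000 - 0.31184161 = 22.58815839
d1 = (ln(S_0'/K) + (r + sigma^2/2)*T) / (sigma*sqrt(T)) = 0.00167515
d2 = d1 - sigma*sqrt(T) = -0.54832485
exp(-rT) = 0.97628571
N(d1) = 0.50066829; N(d2) = 0.29173443
C = S_0' * N(d1) - K * exp(-rT) * N(d2) = 22.58815839 * 0.50066829 - 26.8900 * 0.97628571 * 0.29173443 = 3.6505


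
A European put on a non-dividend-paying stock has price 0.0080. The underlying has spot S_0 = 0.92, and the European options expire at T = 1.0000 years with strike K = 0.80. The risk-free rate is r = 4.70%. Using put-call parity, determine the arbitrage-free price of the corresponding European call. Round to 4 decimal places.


Put-call parity: C - P = S_0 * exp(-qT) - K * exp(-rT).
S_0 * exp(-qT) = 0.9200 * 1.00000000 = 0.92000000
K * exp(-rT) = 0.8000 * 0.95408740 = 0.76326992
C = P + S*exp(-qT) - K*exp(-rT)
C = 0.0080 + 0.92000000 - 0.76326992 = 0.1647

Answer: Call price = 0.1647


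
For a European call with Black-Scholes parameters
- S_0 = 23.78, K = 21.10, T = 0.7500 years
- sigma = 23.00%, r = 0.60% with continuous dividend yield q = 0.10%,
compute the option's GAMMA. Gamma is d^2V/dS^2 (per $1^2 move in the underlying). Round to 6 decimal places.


d1 = 0.7187225192; d2 = 0.5195366763
phi(d1) = 0.3081342966; exp(-qT) = 0.9992502812; exp(-rT) = 0.9955101098
Gamma = exp(-qT) * phi(d1) / (S * sigma * sqrt(T)) = 0.9992502812 * 0.3081342966 / (23.7800 * 0.2300 * 0.8660254038) = 0.065005

Answer: Gamma = 0.065005


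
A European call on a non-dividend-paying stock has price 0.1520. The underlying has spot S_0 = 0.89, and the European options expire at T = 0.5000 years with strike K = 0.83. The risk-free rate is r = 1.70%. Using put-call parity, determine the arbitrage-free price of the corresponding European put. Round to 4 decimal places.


Answer: Put price = 0.0850

Derivation:
Put-call parity: C - P = S_0 * exp(-qT) - K * exp(-rT).
S_0 * exp(-qT) = 0.8900 * 1.00000000 = 0.89000000
K * exp(-rT) = 0.8300 * 0.99153602 = 0.82297490
P = C - S*exp(-qT) + K*exp(-rT)
P = 0.1520 - 0.89000000 + 0.82297490 = 0.0850


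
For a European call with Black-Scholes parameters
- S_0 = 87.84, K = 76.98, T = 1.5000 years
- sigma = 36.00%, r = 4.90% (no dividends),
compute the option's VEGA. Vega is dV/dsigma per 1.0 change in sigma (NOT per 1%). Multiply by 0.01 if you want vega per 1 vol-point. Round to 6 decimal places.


d1 = 0.6864725167; d2 = 0.2455643630
phi(d1) = 0.3151959433; exp(-qT) = 1.0000000000; exp(-rT) = 0.9291361458
Vega = S * exp(-qT) * phi(d1) * sqrt(T) = 87.8400 * 1.0000000000 * 0.3151959433 * 1.2247448714 = 33.909281

Answer: Vega = 33.909281


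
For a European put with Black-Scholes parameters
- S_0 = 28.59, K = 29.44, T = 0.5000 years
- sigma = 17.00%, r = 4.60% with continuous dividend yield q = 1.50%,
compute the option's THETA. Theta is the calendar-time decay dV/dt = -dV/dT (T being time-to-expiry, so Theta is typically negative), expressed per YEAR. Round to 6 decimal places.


Answer: Theta = -0.827301

Derivation:
d1 = -0.0546742244; d2 = -0.1748823772
phi(d1) = 0.3983464525; exp(-qT) = 0.9925280548; exp(-rT) = 0.9772624838
Theta = -S*exp(-qT)*phi(d1)*sigma/(2*sqrt(T)) + r*K*exp(-rT)*N(-d2) - q*S*exp(-qT)*N(-d1)
N(-d1) = 0.5218009977; N(-d2) = 0.5694139711; sqrt(T) = 0.7071067812
Term 1 = -28.5900 * 0.9925280548 * 0.3983464525 * 0.1700 / (2 * 0.7071067812) = -1.3587883797
Term 2 = 0.0460 * 29.4400 * 0.9772624838 * 0.5694139711 = 0.7535897505
Term 3 = -0.0150 * 28.5900 * 0.9925280548 * 0.5218009977 = -0.2221023281
Theta = -1.3587883797 + (0.7535897505) + (-0.2221023281) = -0.827301


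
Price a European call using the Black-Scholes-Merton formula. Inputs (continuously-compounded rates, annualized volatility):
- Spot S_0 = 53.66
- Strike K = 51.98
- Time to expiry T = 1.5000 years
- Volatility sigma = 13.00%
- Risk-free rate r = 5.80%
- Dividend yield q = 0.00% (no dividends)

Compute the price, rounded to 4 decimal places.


d1 = (ln(S/K) + (r - q + 0.5*sigma^2) * T) / (sigma * sqrt(T)) = 0.82581605
d2 = d1 - sigma * sqrt(T) = 0.66659921
exp(-rT) = 0.91667710; exp(-qT) = 1.00000000
C = S_0 * exp(-qT) * N(d1) - K * exp(-rT) * N(d2)
N(d1) = 0.79554577; N(d2) = 0.74748591
C = 53.6600 * 1.00000000 * 0.79554577 - 51.9800 * 0.91667710 * 0.74748591 = 7.0721

Answer: Price = 7.0721


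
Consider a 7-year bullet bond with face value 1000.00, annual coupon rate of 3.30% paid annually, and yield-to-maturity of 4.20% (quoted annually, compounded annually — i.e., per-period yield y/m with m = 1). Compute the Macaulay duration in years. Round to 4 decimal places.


Answer: Macaulay duration = 6.3426 years

Derivation:
Coupon per period c = face * coupon_rate / m = 33.000000
Periods per year m = 1; per-period yield y/m = 0.042000
Number of cashflows N = 7
Cashflows (t years, CF_t, discount factor 1/(1+y/m)^(m*t), PV):
  t = 1.0000: CF_t = 33.000000, DF = 0.959693, PV = 31.669866
  t = 2.0000: CF_t = 33.000000, DF = 0.921010, PV = 30.393345
  t = 3.0000: CF_t = 33.000000, DF = 0.883887, PV = 29.168277
  t = 4.0000: CF_t = 33.000000, DF = 0.848260, PV = 27.992589
  t = 5.0000: CF_t = 33.000000, DF = 0.814069, PV = 26.864289
  t = 6.0000: CF_t = 33.000000, DF = 0.781257, PV = 25.781467
  t = 7.0000: CF_t = 1033.000000, DF = 0.749766, PV = 774.508679
Price P = sum_t PV_t = 946.378512
Macaulay numerator sum_t t * PV_t:
  t * PV_t at t = 1.0000: 31.669866
  t * PV_t at t = 2.0000: 60.786690
  t * PV_t at t = 3.0000: 87.504832
  t * PV_t at t = 4.0000: 111.970355
  t * PV_t at t = 5.0000: 134.321443
  t * PV_t at t = 6.0000: 154.688802
  t * PV_t at t = 7.0000: 5421.560753
Macaulay duration D = (sum_t t * PV_t) / P = 6002.502742 / 946.378512 = 6.342603


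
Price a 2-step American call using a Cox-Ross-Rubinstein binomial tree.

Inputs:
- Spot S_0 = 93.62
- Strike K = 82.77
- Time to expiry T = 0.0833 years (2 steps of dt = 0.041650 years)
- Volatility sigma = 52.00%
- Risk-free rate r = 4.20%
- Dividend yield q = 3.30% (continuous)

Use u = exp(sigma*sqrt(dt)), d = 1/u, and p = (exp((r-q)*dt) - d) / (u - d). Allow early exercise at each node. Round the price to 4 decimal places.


dt = T/N = 0.041650
u = exp(sigma*sqrt(dt)) = 1.111959; d = 1/u = 0.899314
p = (exp((r-q)*dt) - d) / (u - d) = 0.475257
Discount per step: exp(-r*dt) = 0.998252
Stock lattice S(k, i) with i counting down-moves:
  k=0: S(0,0) = 93.6200
  k=1: S(1,0) = 104.1016; S(1,1) = 84.1938
  k=2: S(2,0) = 115.7567; S(2,1) = 93.6200; S(2,2) = 75.7166
Terminal payoffs V(N, i) = max(S_T - K, 0):
  V(2,0) = 32.986713; V(2,1) = 10.850000; V(2,2) = 0.000000
Backward induction: V(k, i) = exp(-r*dt) * [p * V(k+1, i) + (1-p) * V(k+1, i+1)]; then take max(V_cont, immediate exercise) for American.
  V(1,0) = exp(-r*dt) * [p*32.986713 + (1-p)*10.850000] = 21.333280; exercise = 21.331602; V(1,0) = max -> 21.333280
  V(1,1) = exp(-r*dt) * [p*10.850000 + (1-p)*0.000000] = 5.147528; exercise = 1.423752; V(1,1) = max -> 5.147528
  V(0,0) = exp(-r*dt) * [p*21.333280 + (1-p)*5.147528] = 12.817481; exercise = 10.850000; V(0,0) = max -> 12.817481

Answer: Price = V(0,0) = 12.8175


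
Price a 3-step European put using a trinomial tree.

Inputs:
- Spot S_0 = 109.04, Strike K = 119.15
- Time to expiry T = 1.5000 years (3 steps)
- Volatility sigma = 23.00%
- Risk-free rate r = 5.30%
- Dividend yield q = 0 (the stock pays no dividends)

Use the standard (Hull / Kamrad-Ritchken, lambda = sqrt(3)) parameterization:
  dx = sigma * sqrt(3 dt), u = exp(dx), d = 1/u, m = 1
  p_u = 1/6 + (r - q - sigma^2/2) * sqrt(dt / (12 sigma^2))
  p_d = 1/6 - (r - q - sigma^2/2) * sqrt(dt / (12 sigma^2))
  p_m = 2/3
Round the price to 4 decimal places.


dt = T/N = 0.500000; dx = sigma*sqrt(3*dt) = 0.281691
u = exp(dx) = 1.325370; d = 1/u = 0.754507
p_u = 0.190230, p_m = 0.666667, p_d = 0.143104
Discount per step: exp(-r*dt) = 0.973848
Stock lattice S(k, j) with j the centered position index:
  k=0: S(0,+0) = 109.0400
  k=1: S(1,-1) = 82.2714; S(1,+0) = 109.0400; S(1,+1) = 144.5183
  k=2: S(2,-2) = 62.0743; S(2,-1) = 82.2714; S(2,+0) = 109.0400; S(2,+1) = 144.5183; S(2,+2) = 191.5401
  k=3: S(3,-3) = 46.8355; S(3,-2) = 62.0743; S(3,-1) = 82.2714; S(3,+0) = 109.0400; S(3,+1) = 144.5183; S(3,+2) = 191.5401; S(3,+3) = 253.8615
Terminal payoffs V(N, j) = max(K - S_T, 0):
  V(3,-3) = 72.314530; V(3,-2) = 57.075694; V(3,-1) = 36.878606; V(3,+0) = 10.110000; V(3,+1) = 0.000000; V(3,+2) = 0.000000; V(3,+3) = 0.000000
Backward induction: V(k, j) = exp(-r*dt) * [p_u * V(k+1, j+1) + p_m * V(k+1, j) + p_d * V(k+1, j-1)]
  V(2,-2) = exp(-r*dt) * [p_u*36.878606 + p_m*57.075694 + p_d*72.314530] = 53.965148
  V(2,-1) = exp(-r*dt) * [p_u*10.110000 + p_m*36.878606 + p_d*57.075694] = 33.769836
  V(2,+0) = exp(-r*dt) * [p_u*0.000000 + p_m*10.110000 + p_d*36.878606] = 11.703183
  V(2,+1) = exp(-r*dt) * [p_u*0.000000 + p_m*0.000000 + p_d*10.110000] = 1.408942
  V(2,+2) = exp(-r*dt) * [p_u*0.000000 + p_m*0.000000 + p_d*0.000000] = 0.000000
  V(1,-1) = exp(-r*dt) * [p_u*11.703183 + p_m*33.769836 + p_d*53.965148] = 31.613178
  V(1,+0) = exp(-r*dt) * [p_u*1.408942 + p_m*11.703183 + p_d*33.769836] = 12.565299
  V(1,+1) = exp(-r*dt) * [p_u*0.000000 + p_m*1.408942 + p_d*11.703183] = 2.545700
  V(0,+0) = exp(-r*dt) * [p_u*2.545700 + p_m*12.565299 + p_d*31.613178] = 13.035048

Answer: Price = V(0,0) = 13.0350


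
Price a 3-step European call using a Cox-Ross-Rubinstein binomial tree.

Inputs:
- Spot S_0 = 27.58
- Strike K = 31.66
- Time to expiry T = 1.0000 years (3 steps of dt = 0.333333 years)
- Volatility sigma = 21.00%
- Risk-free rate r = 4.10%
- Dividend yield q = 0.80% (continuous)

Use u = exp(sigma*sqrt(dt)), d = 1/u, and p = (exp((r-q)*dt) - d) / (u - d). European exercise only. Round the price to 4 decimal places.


dt = T/N = 0.333333
u = exp(sigma*sqrt(dt)) = 1.128900; d = 1/u = 0.885818
p = (exp((r-q)*dt) - d) / (u - d) = 0.515228
Discount per step: exp(-r*dt) = 0.986426
Stock lattice S(k, i) with i counting down-moves:
  k=0: S(0,0) = 27.5800
  k=1: S(1,0) = 31.1351; S(1,1) = 24.4309
  k=2: S(2,0) = 35.1484; S(2,1) = 27.5800; S(2,2) = 21.6413
  k=3: S(3,0) = 39.6790; S(3,1) = 31.1351; S(3,2) = 24.4309; S(3,3) = 19.1703
Terminal payoffs V(N, i) = max(S_T - K, 0):
  V(3,0) = 8.018979; V(3,1) = 0.000000; V(3,2) = 0.000000; V(3,3) = 0.000000
Backward induction: V(k, i) = exp(-r*dt) * [p * V(k+1, i) + (1-p) * V(k+1, i+1)].
  V(2,0) = exp(-r*dt) * [p*8.018979 + (1-p)*0.000000] = 4.075523
  V(2,1) = exp(-r*dt) * [p*0.000000 + (1-p)*0.000000] = 0.000000
  V(2,2) = exp(-r*dt) * [p*0.000000 + (1-p)*0.000000] = 0.000000
  V(1,0) = exp(-r*dt) * [p*4.075523 + (1-p)*0.000000] = 2.071322
  V(1,1) = exp(-r*dt) * [p*0.000000 + (1-p)*0.000000] = 0.000000
  V(0,0) = exp(-r*dt) * [p*2.071322 + (1-p)*0.000000] = 1.052718

Answer: Price = V(0,0) = 1.0527


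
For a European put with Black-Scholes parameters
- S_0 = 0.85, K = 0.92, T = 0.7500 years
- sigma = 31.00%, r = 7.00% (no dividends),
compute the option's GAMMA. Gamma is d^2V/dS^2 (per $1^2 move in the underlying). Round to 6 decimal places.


Answer: Gamma = 1.747160

Derivation:
d1 = 0.0350141686; d2 = -0.2334537066
phi(d1) = 0.3986978053; exp(-qT) = 1.0000000000; exp(-rT) = 0.9488543211
Gamma = exp(-qT) * phi(d1) / (S * sigma * sqrt(T)) = 1.0000000000 * 0.3986978053 / (0.8500 * 0.3100 * 0.8660254038) = 1.747160


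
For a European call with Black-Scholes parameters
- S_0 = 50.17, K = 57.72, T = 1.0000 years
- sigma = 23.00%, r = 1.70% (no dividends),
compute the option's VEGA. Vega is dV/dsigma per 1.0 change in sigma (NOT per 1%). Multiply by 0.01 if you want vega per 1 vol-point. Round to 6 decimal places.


Answer: Vega = 18.320658

Derivation:
d1 = -0.4205934583; d2 = -0.6505934583
phi(d1) = 0.3651715770; exp(-qT) = 1.0000000000; exp(-rT) = 0.9831436846
Vega = S * exp(-qT) * phi(d1) * sqrt(T) = 50.1700 * 1.0000000000 * 0.3651715770 * 1.0000000000 = 18.320658


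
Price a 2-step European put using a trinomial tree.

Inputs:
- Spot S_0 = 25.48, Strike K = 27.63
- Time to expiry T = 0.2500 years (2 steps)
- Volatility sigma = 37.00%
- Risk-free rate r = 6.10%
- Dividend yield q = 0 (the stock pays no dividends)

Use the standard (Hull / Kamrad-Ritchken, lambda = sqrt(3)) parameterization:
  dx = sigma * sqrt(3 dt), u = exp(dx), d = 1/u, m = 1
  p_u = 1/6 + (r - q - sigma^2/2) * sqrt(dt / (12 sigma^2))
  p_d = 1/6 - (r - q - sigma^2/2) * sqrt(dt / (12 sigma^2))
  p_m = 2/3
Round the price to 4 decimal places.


Answer: Price = V(0,0) = 3.0002

Derivation:
dt = T/N = 0.125000; dx = sigma*sqrt(3*dt) = 0.226578
u = exp(dx) = 1.254300; d = 1/u = 0.797257
p_u = 0.164612, p_m = 0.666667, p_d = 0.168722
Discount per step: exp(-r*dt) = 0.992404
Stock lattice S(k, j) with j the centered position index:
  k=0: S(0,+0) = 25.4800
  k=1: S(1,-1) = 20.3141; S(1,+0) = 25.4800; S(1,+1) = 31.9596
  k=2: S(2,-2) = 16.1956; S(2,-1) = 20.3141; S(2,+0) = 25.4800; S(2,+1) = 31.9596; S(2,+2) = 40.0869
Terminal payoffs V(N, j) = max(K - S_T, 0):
  V(2,-2) = 11.434422; V(2,-1) = 7.315884; V(2,+0) = 2.150000; V(2,+1) = 0.000000; V(2,+2) = 0.000000
Backward induction: V(k, j) = exp(-r*dt) * [p_u * V(k+1, j+1) + p_m * V(k+1, j) + p_d * V(k+1, j-1)]
  V(1,-1) = exp(-r*dt) * [p_u*2.150000 + p_m*7.315884 + p_d*11.434422] = 7.106015
  V(1,+0) = exp(-r*dt) * [p_u*0.000000 + p_m*2.150000 + p_d*7.315884] = 2.647418
  V(1,+1) = exp(-r*dt) * [p_u*0.000000 + p_m*0.000000 + p_d*2.150000] = 0.359996
  V(0,+0) = exp(-r*dt) * [p_u*0.359996 + p_m*2.647418 + p_d*7.106015] = 3.000180
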